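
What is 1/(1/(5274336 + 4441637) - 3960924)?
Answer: -9715973/38484230639051 ≈ -2.5247e-7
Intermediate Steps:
1/(1/(5274336 + 4441637) - 3960924) = 1/(1/9715973 - 3960924) = 1/(-38484230639051/9715973) = -9715973/38484230639051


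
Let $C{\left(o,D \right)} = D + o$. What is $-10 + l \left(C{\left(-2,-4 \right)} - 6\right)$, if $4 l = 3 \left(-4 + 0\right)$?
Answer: $26$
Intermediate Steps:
$l = -3$ ($l = \frac{3 \left(-4 + 0\right)}{4} = \frac{3 \left(-4\right)}{4} = \frac{1}{4} \left(-12\right) = -3$)
$-10 + l \left(C{\left(-2,-4 \right)} - 6\right) = -10 - 3 \left(\left(-4 - 2\right) - 6\right) = -10 - 3 \left(-6 - 6\right) = -10 - -36 = -10 + 36 = 26$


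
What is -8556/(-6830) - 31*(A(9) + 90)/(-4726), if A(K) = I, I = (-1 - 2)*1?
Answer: 29428083/16139290 ≈ 1.8234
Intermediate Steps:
I = -3 (I = -3*1 = -3)
A(K) = -3
-8556/(-6830) - 31*(A(9) + 90)/(-4726) = -8556/(-6830) - 31*(-3 + 90)/(-4726) = -8556*(-1/6830) - 31*87*(-1/4726) = 4278/3415 - 2697*(-1/4726) = 4278/3415 + 2697/4726 = 29428083/16139290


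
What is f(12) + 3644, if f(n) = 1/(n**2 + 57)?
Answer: 732445/201 ≈ 3644.0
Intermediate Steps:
f(n) = 1/(57 + n**2)
f(12) + 3644 = 1/(57 + 12**2) + 3644 = 1/(57 + 144) + 3644 = 1/201 + 3644 = 732445/201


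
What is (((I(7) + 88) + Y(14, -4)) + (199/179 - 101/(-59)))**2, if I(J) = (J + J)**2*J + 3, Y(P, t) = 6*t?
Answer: 231864543955801/111534721 ≈ 2.0789e+6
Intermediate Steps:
I(J) = 3 + 4*J**3 (I(J) = (2*J)**2*J + 3 = (4*J**2)*J + 3 = 4*J**3 + 3 = 3 + 4*J**3)
(((I(7) + 88) + Y(14, -4)) + (199/179 - 101/(-59)))**2 = ((((3 + 4*7**3) + 88) + 6*(-4)) + (199/179 - 101/(-59)))**2 = ((((3 + 4*343) + 88) - 24) + (199*(1/179) - 101*(-1/59)))**2 = ((((3 + 1372) + 88) - 24) + (199/179 + 101/59))**2 = (((1375 + 88) - 24) + 29820/10561)**2 = ((1463 - 24) + 29820/10561)**2 = (1439 + 29820/10561)**2 = (15227099/10561)**2 = 231864543955801/111534721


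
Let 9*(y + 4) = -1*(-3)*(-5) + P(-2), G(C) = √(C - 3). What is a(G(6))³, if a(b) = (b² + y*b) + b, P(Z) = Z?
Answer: 2017/3 - 117260*√3/243 ≈ -163.47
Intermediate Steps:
G(C) = √(-3 + C)
y = -53/9 (y = -4 + (-1*(-3)*(-5) - 2)/9 = -4 + (3*(-5) - 2)/9 = -4 + (-15 - 2)/9 = -4 + (⅑)*(-17) = -4 - 17/9 = -53/9 ≈ -5.8889)
a(b) = b² - 44*b/9 (a(b) = (b² - 53*b/9) + b = b² - 44*b/9)
a(G(6))³ = (√(-3 + 6)*(-44 + 9*√(-3 + 6))/9)³ = (√3*(-44 + 9*√3)/9)³ = √3*(-44 + 9*√3)³/243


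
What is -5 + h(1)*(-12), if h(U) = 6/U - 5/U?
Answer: -17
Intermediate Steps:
h(U) = 1/U
-5 + h(1)*(-12) = -5 - 12/1 = -5 + 1*(-12) = -5 - 12 = -17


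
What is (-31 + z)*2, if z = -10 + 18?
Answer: -46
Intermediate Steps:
z = 8
(-31 + z)*2 = (-31 + 8)*2 = -23*2 = -46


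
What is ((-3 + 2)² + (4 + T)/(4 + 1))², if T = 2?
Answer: 121/25 ≈ 4.8400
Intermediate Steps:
((-3 + 2)² + (4 + T)/(4 + 1))² = ((-3 + 2)² + (4 + 2)/(4 + 1))² = ((-1)² + 6/5)² = (1 + 6*(⅕))² = (1 + 6/5)² = (11/5)² = 121/25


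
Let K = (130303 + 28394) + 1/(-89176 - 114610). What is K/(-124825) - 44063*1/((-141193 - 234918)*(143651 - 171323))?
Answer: -168294954762329981111/132373943889338560200 ≈ -1.2714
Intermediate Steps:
K = 32340226841/203786 (K = 158697 + 1/(-203786) = 158697 - 1/203786 = 32340226841/203786 ≈ 1.5870e+5)
K/(-124825) - 44063*1/((-141193 - 234918)*(143651 - 171323)) = (32340226841/203786)/(-124825) - 44063*1/((-141193 - 234918)*(143651 - 171323)) = (32340226841/203786)*(-1/124825) - 44063/((-27672*(-376111))) = -32340226841/25437587450 - 44063/10407743592 = -168294954762329981111/132373943889338560200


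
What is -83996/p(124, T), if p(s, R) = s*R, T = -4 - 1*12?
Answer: 20999/496 ≈ 42.337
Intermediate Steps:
T = -16 (T = -4 - 12 = -16)
p(s, R) = R*s
-83996/p(124, T) = -83996/((-16*124)) = -83996/(-1984) = -83996*(-1/1984) = 20999/496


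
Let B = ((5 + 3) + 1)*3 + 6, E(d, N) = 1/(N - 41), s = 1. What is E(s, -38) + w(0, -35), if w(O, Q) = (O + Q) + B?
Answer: -159/79 ≈ -2.0127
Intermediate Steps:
E(d, N) = 1/(-41 + N)
B = 33 (B = (8 + 1)*3 + 6 = 9*3 + 6 = 27 + 6 = 33)
w(O, Q) = 33 + O + Q (w(O, Q) = (O + Q) + 33 = 33 + O + Q)
E(s, -38) + w(0, -35) = 1/(-41 - 38) + (33 + 0 - 35) = 1/(-79) - 2 = -1/79 - 2 = -159/79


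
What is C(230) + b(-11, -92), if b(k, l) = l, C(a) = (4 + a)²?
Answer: 54664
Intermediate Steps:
C(230) + b(-11, -92) = (4 + 230)² - 92 = 234² - 92 = 54756 - 92 = 54664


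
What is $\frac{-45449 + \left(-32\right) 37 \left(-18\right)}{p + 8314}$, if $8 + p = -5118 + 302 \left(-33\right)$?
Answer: $\frac{24137}{6778} \approx 3.5611$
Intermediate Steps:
$p = -15092$ ($p = -8 + \left(-5118 + 302 \left(-33\right)\right) = -8 - 15084 = -15092$)
$\frac{-45449 + \left(-32\right) 37 \left(-18\right)}{p + 8314} = \frac{-45449 + \left(-32\right) 37 \left(-18\right)}{-15092 + 8314} = \frac{-45449 - -21312}{-6778} = \left(-45449 + 21312\right) \left(- \frac{1}{6778}\right) = \left(-24137\right) \left(- \frac{1}{6778}\right) = \frac{24137}{6778}$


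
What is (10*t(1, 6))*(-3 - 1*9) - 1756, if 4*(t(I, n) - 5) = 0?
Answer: -2356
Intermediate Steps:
t(I, n) = 5 (t(I, n) = 5 + (¼)*0 = 5 + 0 = 5)
(10*t(1, 6))*(-3 - 1*9) - 1756 = (10*5)*(-3 - 1*9) - 1756 = 50*(-3 - 9) - 1756 = 50*(-12) - 1756 = -600 - 1756 = -2356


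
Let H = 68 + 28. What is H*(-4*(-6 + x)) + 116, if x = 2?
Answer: 1652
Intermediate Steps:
H = 96
H*(-4*(-6 + x)) + 116 = 96*(-4*(-6 + 2)) + 116 = 96*(-4*(-4)) + 116 = 96*16 + 116 = 1536 + 116 = 1652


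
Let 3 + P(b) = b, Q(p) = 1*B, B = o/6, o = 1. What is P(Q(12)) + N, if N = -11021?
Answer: -66143/6 ≈ -11024.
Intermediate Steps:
B = ⅙ (B = 1/6 = 1*(⅙) = ⅙ ≈ 0.16667)
Q(p) = ⅙ (Q(p) = 1*(⅙) = ⅙)
P(b) = -3 + b
P(Q(12)) + N = (-3 + ⅙) - 11021 = -17/6 - 11021 = -66143/6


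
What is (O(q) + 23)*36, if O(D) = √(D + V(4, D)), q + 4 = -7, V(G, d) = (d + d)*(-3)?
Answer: 828 + 36*√55 ≈ 1095.0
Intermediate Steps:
V(G, d) = -6*d (V(G, d) = (2*d)*(-3) = -6*d)
q = -11 (q = -4 - 7 = -11)
O(D) = √5*√(-D) (O(D) = √(D - 6*D) = √(-5*D) = √5*√(-D))
(O(q) + 23)*36 = (√5*√(-1*(-11)) + 23)*36 = (√5*√11 + 23)*36 = (√55 + 23)*36 = (23 + √55)*36 = 828 + 36*√55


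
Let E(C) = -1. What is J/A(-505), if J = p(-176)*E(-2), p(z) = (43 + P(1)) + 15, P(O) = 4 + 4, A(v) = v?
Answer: 66/505 ≈ 0.13069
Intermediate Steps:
P(O) = 8
p(z) = 66 (p(z) = (43 + 8) + 15 = 51 + 15 = 66)
J = -66 (J = 66*(-1) = -66)
J/A(-505) = -66/(-505) = -66*(-1/505) = 66/505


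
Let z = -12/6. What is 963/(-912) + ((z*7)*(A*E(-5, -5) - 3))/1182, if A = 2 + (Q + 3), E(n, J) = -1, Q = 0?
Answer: -172687/179664 ≈ -0.96117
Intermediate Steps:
z = -2 (z = -12*⅙ = -2)
A = 5 (A = 2 + (0 + 3) = 2 + 3 = 5)
963/(-912) + ((z*7)*(A*E(-5, -5) - 3))/1182 = 963/(-912) + ((-2*7)*(5*(-1) - 3))/1182 = 963*(-1/912) - 14*(-5 - 3)*(1/1182) = -321/304 - 14*(-8)*(1/1182) = -321/304 + 112*(1/1182) = -321/304 + 56/591 = -172687/179664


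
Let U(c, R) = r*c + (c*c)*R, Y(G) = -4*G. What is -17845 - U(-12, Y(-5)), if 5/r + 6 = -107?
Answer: -2341985/113 ≈ -20726.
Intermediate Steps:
r = -5/113 (r = 5/(-6 - 107) = 5/(-113) = 5*(-1/113) = -5/113 ≈ -0.044248)
U(c, R) = -5*c/113 + R*c**2 (U(c, R) = -5*c/113 + (c*c)*R = -5*c/113 + c**2*R = -5*c/113 + R*c**2)
-17845 - U(-12, Y(-5)) = -17845 - (-12)*(-5 + 113*(-4*(-5))*(-12))/113 = -17845 - (-12)*(-5 + 113*20*(-12))/113 = -17845 - (-12)*(-5 - 27120)/113 = -17845 - (-12)*(-27125)/113 = -17845 - 1*325500/113 = -17845 - 325500/113 = -2341985/113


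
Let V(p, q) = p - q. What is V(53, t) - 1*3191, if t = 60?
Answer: -3198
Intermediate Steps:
V(53, t) - 1*3191 = (53 - 1*60) - 1*3191 = (53 - 60) - 3191 = -7 - 3191 = -3198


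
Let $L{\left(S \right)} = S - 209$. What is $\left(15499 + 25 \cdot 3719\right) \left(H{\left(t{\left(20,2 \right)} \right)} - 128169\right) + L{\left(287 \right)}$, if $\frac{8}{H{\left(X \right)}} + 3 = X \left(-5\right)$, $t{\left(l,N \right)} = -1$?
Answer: $-13902570132$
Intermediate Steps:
$H{\left(X \right)} = \frac{8}{-3 - 5 X}$ ($H{\left(X \right)} = \frac{8}{-3 + X \left(-5\right)} = \frac{8}{-3 - 5 X}$)
$L{\left(S \right)} = -209 + S$
$\left(15499 + 25 \cdot 3719\right) \left(H{\left(t{\left(20,2 \right)} \right)} - 128169\right) + L{\left(287 \right)} = \left(15499 + 25 \cdot 3719\right) \left(- \frac{8}{3 + 5 \left(-1\right)} - 128169\right) + \left(-209 + 287\right) = \left(15499 + 92975\right) \left(- \frac{8}{3 - 5} - 128169\right) + 78 = 108474 \left(- \frac{8}{-2} - 128169\right) + 78 = 108474 \left(\left(-8\right) \left(- \frac{1}{2}\right) - 128169\right) + 78 = 108474 \left(4 - 128169\right) + 78 = 108474 \left(-128165\right) + 78 = -13902570210 + 78 = -13902570132$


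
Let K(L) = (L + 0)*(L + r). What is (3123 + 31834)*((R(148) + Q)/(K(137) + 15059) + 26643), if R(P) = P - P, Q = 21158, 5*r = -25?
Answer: 30868782590399/33143 ≈ 9.3138e+8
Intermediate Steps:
r = -5 (r = (⅕)*(-25) = -5)
R(P) = 0
K(L) = L*(-5 + L) (K(L) = (L + 0)*(L - 5) = L*(-5 + L))
(3123 + 31834)*((R(148) + Q)/(K(137) + 15059) + 26643) = (3123 + 31834)*((0 + 21158)/(137*(-5 + 137) + 15059) + 26643) = 34957*(21158/(137*132 + 15059) + 26643) = 34957*(21158/(18084 + 15059) + 26643) = 34957*(21158/33143 + 26643) = 34957*(883050107/33143) = 30868782590399/33143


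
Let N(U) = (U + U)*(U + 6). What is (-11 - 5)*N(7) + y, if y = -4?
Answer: -2916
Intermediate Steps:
N(U) = 2*U*(6 + U) (N(U) = (2*U)*(6 + U) = 2*U*(6 + U))
(-11 - 5)*N(7) + y = (-11 - 5)*(2*7*(6 + 7)) - 4 = -32*7*13 - 4 = -16*182 - 4 = -2912 - 4 = -2916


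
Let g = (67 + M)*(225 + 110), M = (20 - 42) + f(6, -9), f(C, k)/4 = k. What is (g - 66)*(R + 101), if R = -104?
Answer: -8847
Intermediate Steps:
f(C, k) = 4*k
M = -58 (M = (20 - 42) + 4*(-9) = -22 - 36 = -58)
g = 3015 (g = (67 - 58)*(225 + 110) = 9*335 = 3015)
(g - 66)*(R + 101) = (3015 - 66)*(-104 + 101) = 2949*(-3) = -8847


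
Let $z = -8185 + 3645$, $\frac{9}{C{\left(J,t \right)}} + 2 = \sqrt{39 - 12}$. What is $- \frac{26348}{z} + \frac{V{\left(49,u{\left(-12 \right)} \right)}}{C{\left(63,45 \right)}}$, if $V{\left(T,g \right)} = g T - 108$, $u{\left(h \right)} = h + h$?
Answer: $\frac{991321}{3405} - 428 \sqrt{3} \approx -450.18$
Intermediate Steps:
$u{\left(h \right)} = 2 h$
$C{\left(J,t \right)} = \frac{9}{-2 + 3 \sqrt{3}}$ ($C{\left(J,t \right)} = \frac{9}{-2 + \sqrt{39 - 12}} = \frac{9}{-2 + \sqrt{27}} = \frac{9}{-2 + 3 \sqrt{3}}$)
$V{\left(T,g \right)} = -108 + T g$ ($V{\left(T,g \right)} = T g - 108 = -108 + T g$)
$z = -4540$
$- \frac{26348}{z} + \frac{V{\left(49,u{\left(-12 \right)} \right)}}{C{\left(63,45 \right)}} = - \frac{26348}{-4540} + \frac{-108 + 49 \cdot 2 \left(-12\right)}{\frac{18}{23} + \frac{27 \sqrt{3}}{23}} = \left(-26348\right) \left(- \frac{1}{4540}\right) + \frac{-108 + 49 \left(-24\right)}{\frac{18}{23} + \frac{27 \sqrt{3}}{23}} = \frac{6587}{1135} + \frac{-108 - 1176}{\frac{18}{23} + \frac{27 \sqrt{3}}{23}} = \frac{6587}{1135} - \frac{1284}{\frac{18}{23} + \frac{27 \sqrt{3}}{23}}$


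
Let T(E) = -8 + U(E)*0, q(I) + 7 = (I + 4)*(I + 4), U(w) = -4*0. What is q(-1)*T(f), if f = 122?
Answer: -16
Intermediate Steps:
U(w) = 0
q(I) = -7 + (4 + I)² (q(I) = -7 + (I + 4)*(I + 4) = -7 + (4 + I)*(4 + I) = -7 + (4 + I)²)
T(E) = -8 (T(E) = -8 + 0*0 = -8 + 0 = -8)
q(-1)*T(f) = (-7 + (4 - 1)²)*(-8) = (-7 + 3²)*(-8) = (-7 + 9)*(-8) = 2*(-8) = -16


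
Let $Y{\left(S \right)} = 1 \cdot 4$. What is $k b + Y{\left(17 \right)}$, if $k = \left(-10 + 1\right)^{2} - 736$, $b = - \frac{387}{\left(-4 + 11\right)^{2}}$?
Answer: $\frac{253681}{49} \approx 5177.2$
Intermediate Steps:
$Y{\left(S \right)} = 4$
$b = - \frac{387}{49}$ ($b = - \frac{387}{7^{2}} = - \frac{387}{49} \approx -7.898$)
$k = -655$ ($k = \left(-9\right)^{2} - 736 = 81 - 736 = -655$)
$k b + Y{\left(17 \right)} = \left(-655\right) \left(- \frac{387}{49}\right) + 4 = \frac{253485}{49} + 4 = \frac{253681}{49}$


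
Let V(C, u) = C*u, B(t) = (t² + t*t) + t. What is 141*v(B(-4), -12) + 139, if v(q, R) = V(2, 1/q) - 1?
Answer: 113/14 ≈ 8.0714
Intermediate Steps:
B(t) = t + 2*t² (B(t) = (t² + t²) + t = 2*t² + t = t + 2*t²)
v(q, R) = -1 + 2/q (v(q, R) = 2/q - 1 = -1 + 2/q)
141*v(B(-4), -12) + 139 = 141*((2 - (-4)*(1 + 2*(-4)))/((-4*(1 + 2*(-4))))) + 139 = 141*((2 - (-4)*(1 - 8))/((-4*(1 - 8)))) + 139 = 141*((2 - (-4)*(-7))/((-4*(-7)))) + 139 = 141*((2 - 1*28)/28) + 139 = 141*((2 - 28)/28) + 139 = 141*((1/28)*(-26)) + 139 = 141*(-13/14) + 139 = -1833/14 + 139 = 113/14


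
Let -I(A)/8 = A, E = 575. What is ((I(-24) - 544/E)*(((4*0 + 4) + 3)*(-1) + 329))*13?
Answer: 19993792/25 ≈ 7.9975e+5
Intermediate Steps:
I(A) = -8*A
((I(-24) - 544/E)*(((4*0 + 4) + 3)*(-1) + 329))*13 = ((-8*(-24) - 544/575)*(((4*0 + 4) + 3)*(-1) + 329))*13 = ((192 - 544*1/575)*(((0 + 4) + 3)*(-1) + 329))*13 = ((192 - 544/575)*((4 + 3)*(-1) + 329))*13 = (109856*(7*(-1) + 329)/575)*13 = (109856*(-7 + 329)/575)*13 = ((109856/575)*322)*13 = (1537984/25)*13 = 19993792/25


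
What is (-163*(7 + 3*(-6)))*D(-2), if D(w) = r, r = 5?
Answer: 8965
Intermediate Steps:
D(w) = 5
(-163*(7 + 3*(-6)))*D(-2) = -163*(7 + 3*(-6))*5 = -163*(7 - 18)*5 = -163*(-11)*5 = 1793*5 = 8965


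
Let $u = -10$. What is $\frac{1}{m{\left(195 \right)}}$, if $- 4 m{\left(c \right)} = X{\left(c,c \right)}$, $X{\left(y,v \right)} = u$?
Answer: $\frac{2}{5} \approx 0.4$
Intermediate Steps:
$X{\left(y,v \right)} = -10$
$m{\left(c \right)} = \frac{5}{2}$ ($m{\left(c \right)} = \left(- \frac{1}{4}\right) \left(-10\right) = \frac{5}{2}$)
$\frac{1}{m{\left(195 \right)}} = \frac{1}{\frac{5}{2}} = \frac{2}{5}$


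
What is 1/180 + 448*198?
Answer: 15966721/180 ≈ 88704.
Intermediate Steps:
1/180 + 448*198 = 1/180 + 88704 = 15966721/180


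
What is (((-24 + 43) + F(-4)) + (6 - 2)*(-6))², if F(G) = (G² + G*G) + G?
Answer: 529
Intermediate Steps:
F(G) = G + 2*G² (F(G) = (G² + G²) + G = 2*G² + G = G + 2*G²)
(((-24 + 43) + F(-4)) + (6 - 2)*(-6))² = (((-24 + 43) - 4*(1 + 2*(-4))) + (6 - 2)*(-6))² = ((19 - 4*(1 - 8)) + 4*(-6))² = ((19 - 4*(-7)) - 24)² = ((19 + 28) - 24)² = (47 - 24)² = 23² = 529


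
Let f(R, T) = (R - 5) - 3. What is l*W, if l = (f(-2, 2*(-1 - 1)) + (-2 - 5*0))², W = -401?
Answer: -57744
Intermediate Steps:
f(R, T) = -8 + R (f(R, T) = (-5 + R) - 3 = -8 + R)
l = 144 (l = ((-8 - 2) + (-2 - 5*0))² = (-10 + (-2 + 0))² = (-10 - 2)² = (-12)² = 144)
l*W = 144*(-401) = -57744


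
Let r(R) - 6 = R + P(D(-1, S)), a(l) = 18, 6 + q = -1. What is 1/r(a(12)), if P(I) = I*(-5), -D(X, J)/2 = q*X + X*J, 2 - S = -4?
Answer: 1/34 ≈ 0.029412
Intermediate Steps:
S = 6 (S = 2 - 1*(-4) = 2 + 4 = 6)
q = -7 (q = -6 - 1 = -7)
D(X, J) = 14*X - 2*J*X (D(X, J) = -2*(-7*X + X*J) = -2*(-7*X + J*X) = 14*X - 2*J*X)
P(I) = -5*I
r(R) = 16 + R (r(R) = 6 + (R - 10*(-1)*(7 - 1*6)) = 6 + (R - 10*(-1)*(7 - 6)) = 6 + (R - 10*(-1)) = 6 + (R - 5*(-2)) = 6 + (R + 10) = 6 + (10 + R) = 16 + R)
1/r(a(12)) = 1/(16 + 18) = 1/34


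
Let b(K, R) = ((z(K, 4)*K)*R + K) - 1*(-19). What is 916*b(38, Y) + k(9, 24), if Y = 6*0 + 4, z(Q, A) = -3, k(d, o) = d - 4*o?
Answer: -365571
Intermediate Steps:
Y = 4 (Y = 0 + 4 = 4)
b(K, R) = 19 + K - 3*K*R (b(K, R) = ((-3*K)*R + K) - 1*(-19) = (-3*K*R + K) + 19 = (K - 3*K*R) + 19 = 19 + K - 3*K*R)
916*b(38, Y) + k(9, 24) = 916*(19 + 38 - 3*38*4) + (9 - 4*24) = 916*(19 + 38 - 456) + (9 - 96) = 916*(-399) - 87 = -365484 - 87 = -365571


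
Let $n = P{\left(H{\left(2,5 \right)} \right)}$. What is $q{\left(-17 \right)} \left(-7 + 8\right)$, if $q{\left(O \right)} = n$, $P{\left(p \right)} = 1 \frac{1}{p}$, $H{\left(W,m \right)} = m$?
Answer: $\frac{1}{5} \approx 0.2$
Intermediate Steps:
$P{\left(p \right)} = \frac{1}{p}$
$n = \frac{1}{5} \approx 0.2$
$q{\left(O \right)} = \frac{1}{5}$
$q{\left(-17 \right)} \left(-7 + 8\right) = \frac{-7 + 8}{5} = \frac{1}{5} \cdot 1 = \frac{1}{5}$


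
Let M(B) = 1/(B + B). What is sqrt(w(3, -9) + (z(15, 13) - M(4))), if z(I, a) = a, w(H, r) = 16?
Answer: sqrt(462)/4 ≈ 5.3735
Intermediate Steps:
M(B) = 1/(2*B)
sqrt(w(3, -9) + (z(15, 13) - M(4))) = sqrt(16 + (13 - 1/(2*4))) = sqrt(16 + (13 - 1*1/8)) = sqrt(16 + (13 - 1/8)) = sqrt(16 + 103/8) = sqrt(231/8) = sqrt(462)/4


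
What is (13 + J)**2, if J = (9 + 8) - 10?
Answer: 400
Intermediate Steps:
J = 7 (J = 17 - 10 = 7)
(13 + J)**2 = (13 + 7)**2 = 20**2 = 400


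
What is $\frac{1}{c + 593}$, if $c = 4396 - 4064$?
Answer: $\frac{1}{925} \approx 0.0010811$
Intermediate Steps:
$c = 332$ ($c = 4396 - 4064 = 332$)
$\frac{1}{c + 593} = \frac{1}{332 + 593} = \frac{1}{925}$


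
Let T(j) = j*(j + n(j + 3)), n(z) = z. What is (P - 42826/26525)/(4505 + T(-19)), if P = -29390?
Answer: -389806288/68567125 ≈ -5.6850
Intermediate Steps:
T(j) = j*(3 + 2*j) (T(j) = j*(j + (j + 3)) = j*(j + (3 + j)) = j*(3 + 2*j))
(P - 42826/26525)/(4505 + T(-19)) = (-29390 - 42826/26525)/(4505 - 19*(3 + 2*(-19))) = (-29390 - 42826*1/26525)/(4505 - 19*(3 - 38)) = (-29390 - 42826/26525)/(4505 - 19*(-35)) = -779612576/(26525*(4505 + 665)) = -779612576/26525/5170 = -779612576/26525*1/5170 = -389806288/68567125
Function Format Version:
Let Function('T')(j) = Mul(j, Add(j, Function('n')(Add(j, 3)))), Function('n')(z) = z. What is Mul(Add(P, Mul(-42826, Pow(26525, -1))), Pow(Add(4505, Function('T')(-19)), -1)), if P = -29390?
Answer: Rational(-389806288, 68567125) ≈ -5.6850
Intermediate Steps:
Function('T')(j) = Mul(j, Add(3, Mul(2, j))) (Function('T')(j) = Mul(j, Add(j, Add(j, 3))) = Mul(j, Add(j, Add(3, j))) = Mul(j, Add(3, Mul(2, j))))
Mul(Add(P, Mul(-42826, Pow(26525, -1))), Pow(Add(4505, Function('T')(-19)), -1)) = Mul(Add(-29390, Mul(-42826, Pow(26525, -1))), Pow(Add(4505, Mul(-19, Add(3, Mul(2, -19)))), -1)) = Mul(Add(-29390, Mul(-42826, Rational(1, 26525))), Pow(Add(4505, Mul(-19, Add(3, -38))), -1)) = Mul(Add(-29390, Rational(-42826, 26525)), Pow(Add(4505, Mul(-19, -35)), -1)) = Mul(Rational(-779612576, 26525), Pow(Add(4505, 665), -1)) = Mul(Rational(-779612576, 26525), Pow(5170, -1)) = Mul(Rational(-779612576, 26525), Rational(1, 5170)) = Rational(-389806288, 68567125)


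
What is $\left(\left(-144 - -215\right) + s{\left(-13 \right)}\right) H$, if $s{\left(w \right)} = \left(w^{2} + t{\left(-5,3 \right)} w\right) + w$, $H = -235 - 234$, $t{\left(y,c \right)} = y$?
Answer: $-136948$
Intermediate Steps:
$H = -469$ ($H = -235 - 234 = -469$)
$s{\left(w \right)} = w^{2} - 4 w$ ($s{\left(w \right)} = \left(w^{2} - 5 w\right) + w = w^{2} - 4 w$)
$\left(\left(-144 - -215\right) + s{\left(-13 \right)}\right) H = \left(\left(-144 - -215\right) - 13 \left(-4 - 13\right)\right) \left(-469\right) = \left(\left(-144 + 215\right) - -221\right) \left(-469\right) = \left(71 + 221\right) \left(-469\right) = 292 \left(-469\right) = -136948$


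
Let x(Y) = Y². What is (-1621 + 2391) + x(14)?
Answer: 966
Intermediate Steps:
(-1621 + 2391) + x(14) = (-1621 + 2391) + 14² = 770 + 196 = 966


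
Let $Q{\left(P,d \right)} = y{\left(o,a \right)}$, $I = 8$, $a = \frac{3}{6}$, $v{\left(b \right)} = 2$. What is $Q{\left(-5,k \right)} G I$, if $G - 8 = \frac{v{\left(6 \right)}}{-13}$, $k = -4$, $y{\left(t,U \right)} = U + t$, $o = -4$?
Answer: $- \frac{2856}{13} \approx -219.69$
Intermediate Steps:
$a = \frac{1}{2}$ ($a = 3 \cdot \frac{1}{6} = \frac{1}{2} \approx 0.5$)
$Q{\left(P,d \right)} = - \frac{7}{2}$ ($Q{\left(P,d \right)} = \frac{1}{2} - 4 = - \frac{7}{2}$)
$G = \frac{102}{13}$ ($G = 8 + \frac{2}{-13} = 8 + 2 \left(- \frac{1}{13}\right) = 8 - \frac{2}{13} = \frac{102}{13} \approx 7.8462$)
$Q{\left(-5,k \right)} G I = \left(- \frac{7}{2}\right) \frac{102}{13} \cdot 8 = \left(- \frac{357}{13}\right) 8 = - \frac{2856}{13}$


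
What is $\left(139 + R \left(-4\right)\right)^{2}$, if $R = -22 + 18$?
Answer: $24025$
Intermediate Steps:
$R = -4$
$\left(139 + R \left(-4\right)\right)^{2} = \left(139 - -16\right)^{2} = \left(139 + 16\right)^{2} = 155^{2} = 24025$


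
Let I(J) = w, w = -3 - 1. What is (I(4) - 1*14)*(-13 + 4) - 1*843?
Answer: -681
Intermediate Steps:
w = -4
I(J) = -4
(I(4) - 1*14)*(-13 + 4) - 1*843 = (-4 - 1*14)*(-13 + 4) - 1*843 = (-4 - 14)*(-9) - 843 = -18*(-9) - 843 = 162 - 843 = -681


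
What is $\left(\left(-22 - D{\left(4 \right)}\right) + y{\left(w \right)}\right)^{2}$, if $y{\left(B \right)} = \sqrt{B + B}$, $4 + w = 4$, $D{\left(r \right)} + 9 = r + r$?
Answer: $441$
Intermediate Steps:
$D{\left(r \right)} = -9 + 2 r$ ($D{\left(r \right)} = -9 + \left(r + r\right) = -9 + 2 r$)
$w = 0$ ($w = -4 + 4 = 0$)
$y{\left(B \right)} = \sqrt{2} \sqrt{B}$ ($y{\left(B \right)} = \sqrt{2 B} = \sqrt{2} \sqrt{B}$)
$\left(\left(-22 - D{\left(4 \right)}\right) + y{\left(w \right)}\right)^{2} = \left(\left(-22 - \left(-9 + 2 \cdot 4\right)\right) + \sqrt{2} \sqrt{0}\right)^{2} = \left(\left(-22 - \left(-9 + 8\right)\right) + \sqrt{2} \cdot 0\right)^{2} = \left(\left(-22 - -1\right) + 0\right)^{2} = \left(\left(-22 + 1\right) + 0\right)^{2} = \left(-21 + 0\right)^{2} = \left(-21\right)^{2} = 441$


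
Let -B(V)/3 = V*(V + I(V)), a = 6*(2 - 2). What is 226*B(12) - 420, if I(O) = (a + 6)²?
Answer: -390948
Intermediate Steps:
a = 0 (a = 6*0 = 0)
I(O) = 36 (I(O) = (0 + 6)² = 6² = 36)
B(V) = -3*V*(36 + V) (B(V) = -3*V*(V + 36) = -3*V*(36 + V))
226*B(12) - 420 = 226*(-3*12*(36 + 12)) - 420 = 226*(-3*12*48) - 420 = 226*(-1728) - 420 = -390528 - 420 = -390948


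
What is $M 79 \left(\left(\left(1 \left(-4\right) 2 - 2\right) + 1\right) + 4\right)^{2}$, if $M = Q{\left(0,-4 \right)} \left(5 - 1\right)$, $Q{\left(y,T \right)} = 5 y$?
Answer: $0$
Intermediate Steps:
$M = 0$ ($M = 5 \cdot 0 \left(5 - 1\right) = 0 \cdot 4 = 0$)
$M 79 \left(\left(\left(1 \left(-4\right) 2 - 2\right) + 1\right) + 4\right)^{2} = 0 \cdot 79 \left(\left(\left(1 \left(-4\right) 2 - 2\right) + 1\right) + 4\right)^{2} = 0 \left(\left(\left(\left(-4\right) 2 - 2\right) + 1\right) + 4\right)^{2} = 0 \left(\left(\left(-8 - 2\right) + 1\right) + 4\right)^{2} = 0 \left(\left(-10 + 1\right) + 4\right)^{2} = 0 \left(-9 + 4\right)^{2} = 0 \left(-5\right)^{2} = 0 \cdot 25 = 0$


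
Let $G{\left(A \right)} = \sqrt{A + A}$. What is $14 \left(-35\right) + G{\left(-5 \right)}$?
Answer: $-490 + i \sqrt{10} \approx -490.0 + 3.1623 i$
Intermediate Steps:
$G{\left(A \right)} = \sqrt{2} \sqrt{A}$ ($G{\left(A \right)} = \sqrt{2 A} = \sqrt{2} \sqrt{A}$)
$14 \left(-35\right) + G{\left(-5 \right)} = 14 \left(-35\right) + \sqrt{2} \sqrt{-5} = -490 + \sqrt{2} i \sqrt{5} = -490 + i \sqrt{10}$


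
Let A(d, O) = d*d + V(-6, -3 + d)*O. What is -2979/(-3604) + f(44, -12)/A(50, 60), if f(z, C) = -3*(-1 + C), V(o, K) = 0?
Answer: 948507/1126250 ≈ 0.84218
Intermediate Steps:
f(z, C) = 3 - 3*C
A(d, O) = d**2 (A(d, O) = d*d + 0*O = d**2 + 0 = d**2)
-2979/(-3604) + f(44, -12)/A(50, 60) = -2979/(-3604) + (3 - 3*(-12))/(50**2) = -2979*(-1/3604) + (3 + 36)/2500 = 2979/3604 + 39*(1/2500) = 2979/3604 + 39/2500 = 948507/1126250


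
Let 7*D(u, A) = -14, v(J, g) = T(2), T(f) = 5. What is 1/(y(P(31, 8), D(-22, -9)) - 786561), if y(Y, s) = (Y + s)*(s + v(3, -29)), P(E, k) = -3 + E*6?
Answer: -1/786018 ≈ -1.2722e-6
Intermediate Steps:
v(J, g) = 5
P(E, k) = -3 + 6*E
D(u, A) = -2 (D(u, A) = (⅐)*(-14) = -2)
y(Y, s) = (5 + s)*(Y + s) (y(Y, s) = (Y + s)*(s + 5) = (Y + s)*(5 + s) = (5 + s)*(Y + s))
1/(y(P(31, 8), D(-22, -9)) - 786561) = 1/(((-2)² + 5*(-3 + 6*31) + 5*(-2) + (-3 + 6*31)*(-2)) - 786561) = 1/((4 + 5*(-3 + 186) - 10 + (-3 + 186)*(-2)) - 786561) = 1/((4 + 5*183 - 10 + 183*(-2)) - 786561) = 1/((4 + 915 - 10 - 366) - 786561) = 1/(543 - 786561) = 1/(-786018) = -1/786018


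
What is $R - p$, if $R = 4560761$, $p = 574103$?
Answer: $3986658$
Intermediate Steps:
$R - p = 4560761 - 574103 = 3986658$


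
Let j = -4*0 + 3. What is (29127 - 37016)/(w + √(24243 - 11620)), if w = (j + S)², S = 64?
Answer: -35413721/20138498 + 7889*√12623/20138498 ≈ -1.7145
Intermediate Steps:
j = 3 (j = 0 + 3 = 3)
w = 4489 (w = (3 + 64)² = 67² = 4489)
(29127 - 37016)/(w + √(24243 - 11620)) = (29127 - 37016)/(4489 + √(24243 - 11620)) = -7889/(4489 + √12623)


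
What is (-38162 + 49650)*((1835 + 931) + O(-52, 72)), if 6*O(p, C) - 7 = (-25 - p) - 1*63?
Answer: 95160848/3 ≈ 3.1720e+7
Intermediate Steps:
O(p, C) = -27/2 - p/6 (O(p, C) = 7/6 + ((-25 - p) - 1*63)/6 = 7/6 + ((-25 - p) - 63)/6 = 7/6 + (-88 - p)/6 = 7/6 + (-44/3 - p/6) = -27/2 - p/6)
(-38162 + 49650)*((1835 + 931) + O(-52, 72)) = (-38162 + 49650)*((1835 + 931) + (-27/2 - ⅙*(-52))) = 11488*(2766 + (-27/2 + 26/3)) = 11488*(2766 - 29/6) = 11488*(16567/6) = 95160848/3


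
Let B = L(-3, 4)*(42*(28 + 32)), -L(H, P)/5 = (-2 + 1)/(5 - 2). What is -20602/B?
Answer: -10301/2100 ≈ -4.9052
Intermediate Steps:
L(H, P) = 5/3 (L(H, P) = -5*(-2 + 1)/(5 - 2) = -(-5)/3 = -5*(-⅓) = 5/3)
B = 4200 (B = 5*(42*(28 + 32))/3 = 5*(42*60)/3 = (5/3)*2520 = 4200)
-20602/B = -20602/4200 = -20602*1/4200 = -10301/2100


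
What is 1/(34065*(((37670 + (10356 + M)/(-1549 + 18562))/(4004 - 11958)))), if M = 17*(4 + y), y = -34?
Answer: -22553567/3638650454190 ≈ -6.1983e-6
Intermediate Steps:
M = -510 (M = 17*(4 - 34) = 17*(-30) = -510)
1/(34065*(((37670 + (10356 + M)/(-1549 + 18562))/(4004 - 11958)))) = 1/(34065*(((37670 + (10356 - 510)/(-1549 + 18562))/(4004 - 11958)))) = 1/(34065*(((37670 + 9846/17013)/(-7954)))) = 1/(34065*(((37670 + 9846*(1/17013))*(-1/7954)))) = 1/(34065*(((37670 + 3282/5671)*(-1/7954)))) = 1/(34065*(((213629852/5671)*(-1/7954)))) = 1/(34065*(-106814926/22553567)) = (1/34065)*(-22553567/106814926) = -22553567/3638650454190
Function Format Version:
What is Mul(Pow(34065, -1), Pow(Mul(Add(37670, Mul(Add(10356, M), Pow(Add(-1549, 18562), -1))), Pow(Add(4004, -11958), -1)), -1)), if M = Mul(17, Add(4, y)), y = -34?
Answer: Rational(-22553567, 3638650454190) ≈ -6.1983e-6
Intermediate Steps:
M = -510 (M = Mul(17, Add(4, -34)) = Mul(17, -30) = -510)
Mul(Pow(34065, -1), Pow(Mul(Add(37670, Mul(Add(10356, M), Pow(Add(-1549, 18562), -1))), Pow(Add(4004, -11958), -1)), -1)) = Mul(Pow(34065, -1), Pow(Mul(Add(37670, Mul(Add(10356, -510), Pow(Add(-1549, 18562), -1))), Pow(Add(4004, -11958), -1)), -1)) = Mul(Rational(1, 34065), Pow(Mul(Add(37670, Mul(9846, Pow(17013, -1))), Pow(-7954, -1)), -1)) = Mul(Rational(1, 34065), Pow(Mul(Add(37670, Mul(9846, Rational(1, 17013))), Rational(-1, 7954)), -1)) = Mul(Rational(1, 34065), Pow(Mul(Add(37670, Rational(3282, 5671)), Rational(-1, 7954)), -1)) = Mul(Rational(1, 34065), Pow(Mul(Rational(213629852, 5671), Rational(-1, 7954)), -1)) = Mul(Rational(1, 34065), Pow(Rational(-106814926, 22553567), -1)) = Mul(Rational(1, 34065), Rational(-22553567, 106814926)) = Rational(-22553567, 3638650454190)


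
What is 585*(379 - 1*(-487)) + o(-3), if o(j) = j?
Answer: 506607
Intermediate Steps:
585*(379 - 1*(-487)) + o(-3) = 585*(379 - 1*(-487)) - 3 = 585*(379 + 487) - 3 = 585*866 - 3 = 506610 - 3 = 506607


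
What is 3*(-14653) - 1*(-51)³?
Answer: 88692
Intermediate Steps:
3*(-14653) - 1*(-51)³ = -43959 - 1*(-132651) = -43959 + 132651 = 88692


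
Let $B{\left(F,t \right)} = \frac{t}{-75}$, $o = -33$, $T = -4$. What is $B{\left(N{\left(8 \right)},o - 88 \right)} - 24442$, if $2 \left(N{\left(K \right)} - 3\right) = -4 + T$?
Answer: $- \frac{1833029}{75} \approx -24440.0$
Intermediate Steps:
$N{\left(K \right)} = -1$ ($N{\left(K \right)} = 3 + \frac{-4 - 4}{2} = 3 + \frac{1}{2} \left(-8\right) = 3 - 4 = -1$)
$B{\left(F,t \right)} = - \frac{t}{75}$ ($B{\left(F,t \right)} = t \left(- \frac{1}{75}\right) = - \frac{t}{75}$)
$B{\left(N{\left(8 \right)},o - 88 \right)} - 24442 = - \frac{-33 - 88}{75} - 24442 = \left(- \frac{1}{75}\right) \left(-121\right) - 24442 = \frac{121}{75} - 24442 = - \frac{1833029}{75}$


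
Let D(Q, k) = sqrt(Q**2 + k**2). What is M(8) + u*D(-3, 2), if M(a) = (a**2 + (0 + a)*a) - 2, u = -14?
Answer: 126 - 14*sqrt(13) ≈ 75.522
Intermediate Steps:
M(a) = -2 + 2*a**2 (M(a) = (a**2 + a*a) - 2 = (a**2 + a**2) - 2 = 2*a**2 - 2 = -2 + 2*a**2)
M(8) + u*D(-3, 2) = (-2 + 2*8**2) - 14*sqrt((-3)**2 + 2**2) = (-2 + 2*64) - 14*sqrt(9 + 4) = (-2 + 128) - 14*sqrt(13) = 126 - 14*sqrt(13)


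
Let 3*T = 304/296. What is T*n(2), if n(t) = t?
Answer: 76/111 ≈ 0.68468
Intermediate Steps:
T = 38/111 (T = (304/296)/3 = (304*(1/296))/3 = (1/3)*(38/37) = 38/111 ≈ 0.34234)
T*n(2) = (38/111)*2 = 76/111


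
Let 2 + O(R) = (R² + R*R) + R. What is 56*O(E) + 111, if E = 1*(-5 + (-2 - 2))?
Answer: 8567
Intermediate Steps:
E = -9 (E = 1*(-5 - 4) = 1*(-9) = -9)
O(R) = -2 + R + 2*R² (O(R) = -2 + ((R² + R*R) + R) = -2 + ((R² + R²) + R) = -2 + (2*R² + R) = -2 + (R + 2*R²) = -2 + R + 2*R²)
56*O(E) + 111 = 56*(-2 - 9 + 2*(-9)²) + 111 = 56*(-2 - 9 + 2*81) + 111 = 56*(-2 - 9 + 162) + 111 = 56*151 + 111 = 8456 + 111 = 8567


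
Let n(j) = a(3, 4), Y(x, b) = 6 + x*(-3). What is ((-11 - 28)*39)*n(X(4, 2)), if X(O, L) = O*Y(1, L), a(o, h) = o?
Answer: -4563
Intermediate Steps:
Y(x, b) = 6 - 3*x
X(O, L) = 3*O (X(O, L) = O*(6 - 3*1) = O*(6 - 3) = O*3 = 3*O)
n(j) = 3
((-11 - 28)*39)*n(X(4, 2)) = ((-11 - 28)*39)*3 = -39*39*3 = -1521*3 = -4563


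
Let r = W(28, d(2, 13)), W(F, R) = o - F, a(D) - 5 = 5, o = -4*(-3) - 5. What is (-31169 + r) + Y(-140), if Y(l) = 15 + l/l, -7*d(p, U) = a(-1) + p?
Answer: -31174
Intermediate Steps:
o = 7 (o = 12 - 5 = 7)
a(D) = 10 (a(D) = 5 + 5 = 10)
d(p, U) = -10/7 - p/7 (d(p, U) = -(10 + p)/7 = -10/7 - p/7)
W(F, R) = 7 - F
r = -21 (r = 7 - 1*28 = 7 - 28 = -21)
Y(l) = 16 (Y(l) = 15 + 1 = 16)
(-31169 + r) + Y(-140) = (-31169 - 21) + 16 = -31190 + 16 = -31174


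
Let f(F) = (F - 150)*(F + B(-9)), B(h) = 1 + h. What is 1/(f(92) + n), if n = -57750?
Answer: -1/62622 ≈ -1.5969e-5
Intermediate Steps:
f(F) = (-150 + F)*(-8 + F) (f(F) = (F - 150)*(F + (1 - 9)) = (-150 + F)*(F - 8) = (-150 + F)*(-8 + F))
1/(f(92) + n) = 1/((1200 + 92**2 - 158*92) - 57750) = 1/((1200 + 8464 - 14536) - 57750) = 1/(-4872 - 57750) = 1/(-62622) = -1/62622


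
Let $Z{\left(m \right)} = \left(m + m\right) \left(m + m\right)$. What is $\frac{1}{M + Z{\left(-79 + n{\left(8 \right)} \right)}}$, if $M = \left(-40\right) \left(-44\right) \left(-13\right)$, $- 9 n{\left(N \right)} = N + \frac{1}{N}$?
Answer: $\frac{1296}{3444529} \approx 0.00037625$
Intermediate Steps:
$n{\left(N \right)} = - \frac{N}{9} - \frac{1}{9 N}$ ($n{\left(N \right)} = - \frac{N + \frac{1}{N}}{9} = - \frac{N}{9} - \frac{1}{9 N}$)
$M = -22880$ ($M = 1760 \left(-13\right) = -22880$)
$Z{\left(m \right)} = 4 m^{2}$ ($Z{\left(m \right)} = 2 m 2 m = 4 m^{2}$)
$\frac{1}{M + Z{\left(-79 + n{\left(8 \right)} \right)}} = \frac{1}{-22880 + 4 \left(-79 + \frac{-1 - 8^{2}}{9 \cdot 8}\right)^{2}} = \frac{1}{-22880 + 4 \left(-79 + \frac{1}{9} \cdot \frac{1}{8} \left(-1 - 64\right)\right)^{2}} = \frac{1}{-22880 + 4 \left(-79 + \frac{1}{9} \cdot \frac{1}{8} \left(-65\right)\right)^{2}} = \frac{1}{-22880 + 4 \left(-79 - \frac{65}{72}\right)^{2}} = \frac{1}{-22880 + 4 \left(- \frac{5753}{72}\right)^{2}} = \frac{1}{-22880 + 4 \cdot \frac{33097009}{5184}} = \frac{1}{-22880 + \frac{33097009}{1296}} = \frac{1}{\frac{3444529}{1296}} = \frac{1296}{3444529}$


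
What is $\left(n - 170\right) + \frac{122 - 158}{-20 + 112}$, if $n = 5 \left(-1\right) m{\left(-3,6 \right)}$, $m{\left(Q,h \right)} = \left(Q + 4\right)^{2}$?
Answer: $- \frac{4034}{23} \approx -175.39$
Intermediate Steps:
$m{\left(Q,h \right)} = \left(4 + Q\right)^{2}$
$n = -5$ ($n = 5 \left(-1\right) \left(4 - 3\right)^{2} = - 5 \cdot 1^{2} = \left(-5\right) 1 = -5$)
$\left(n - 170\right) + \frac{122 - 158}{-20 + 112} = \left(-5 - 170\right) + \frac{122 - 158}{-20 + 112} = -175 - \frac{36}{92} = -175 - \frac{9}{23} = - \frac{4034}{23}$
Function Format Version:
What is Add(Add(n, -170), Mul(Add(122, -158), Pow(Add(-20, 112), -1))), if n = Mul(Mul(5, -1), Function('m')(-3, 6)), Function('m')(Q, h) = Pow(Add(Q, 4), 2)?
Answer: Rational(-4034, 23) ≈ -175.39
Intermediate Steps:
Function('m')(Q, h) = Pow(Add(4, Q), 2)
n = -5 (n = Mul(Mul(5, -1), Pow(Add(4, -3), 2)) = Mul(-5, Pow(1, 2)) = Mul(-5, 1) = -5)
Add(Add(n, -170), Mul(Add(122, -158), Pow(Add(-20, 112), -1))) = Add(Add(-5, -170), Mul(Add(122, -158), Pow(Add(-20, 112), -1))) = Add(-175, Mul(-36, Pow(92, -1))) = Add(-175, Mul(-36, Rational(1, 92))) = Add(-175, Rational(-9, 23)) = Rational(-4034, 23)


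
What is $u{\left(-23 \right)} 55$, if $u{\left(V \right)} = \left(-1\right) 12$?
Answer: $-660$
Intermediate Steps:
$u{\left(V \right)} = -12$
$u{\left(-23 \right)} 55 = \left(-12\right) 55 = -660$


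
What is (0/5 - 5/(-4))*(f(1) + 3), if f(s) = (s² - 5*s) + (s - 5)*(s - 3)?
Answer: 35/4 ≈ 8.7500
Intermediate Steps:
f(s) = s² - 5*s + (-5 + s)*(-3 + s) (f(s) = (s² - 5*s) + (-5 + s)*(-3 + s) = s² - 5*s + (-5 + s)*(-3 + s))
(0/5 - 5/(-4))*(f(1) + 3) = (0/5 - 5/(-4))*((15 - 13*1 + 2*1²) + 3) = (0*(⅕) - 5*(-¼))*((15 - 13 + 2*1) + 3) = (0 + 5/4)*((15 - 13 + 2) + 3) = 5*(4 + 3)/4 = (5/4)*7 = 35/4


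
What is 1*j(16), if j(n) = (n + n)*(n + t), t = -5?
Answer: 352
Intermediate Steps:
j(n) = 2*n*(-5 + n) (j(n) = (n + n)*(n - 5) = (2*n)*(-5 + n) = 2*n*(-5 + n))
1*j(16) = 1*(2*16*(-5 + 16)) = 1*(2*16*11) = 1*352 = 352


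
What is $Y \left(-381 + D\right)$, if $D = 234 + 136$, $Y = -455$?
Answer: $5005$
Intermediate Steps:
$D = 370$
$Y \left(-381 + D\right) = - 455 \left(-381 + 370\right) = \left(-455\right) \left(-11\right) = 5005$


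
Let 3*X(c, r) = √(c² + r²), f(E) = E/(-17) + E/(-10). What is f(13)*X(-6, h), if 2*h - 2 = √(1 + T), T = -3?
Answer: -117*√(146 + 4*I*√2)/340 ≈ -4.1588 - 0.080537*I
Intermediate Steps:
f(E) = -27*E/170 (f(E) = E*(-1/17) + E*(-⅒) = -E/17 - E/10 = -27*E/170)
h = 1 + I*√2/2 (h = 1 + √(1 - 3)/2 = 1 + √(-2)/2 = 1 + (I*√2)/2 = 1 + I*√2/2 ≈ 1.0 + 0.70711*I)
X(c, r) = √(c² + r²)/3
f(13)*X(-6, h) = (-27/170*13)*(√((-6)² + (1 + I*√2/2)²)/3) = -117*√(36 + (1 + I*√2/2)²)/170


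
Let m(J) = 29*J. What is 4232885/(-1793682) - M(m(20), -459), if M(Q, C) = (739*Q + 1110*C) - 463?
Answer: 145881305221/1793682 ≈ 81331.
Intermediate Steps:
M(Q, C) = -463 + 739*Q + 1110*C
4232885/(-1793682) - M(m(20), -459) = 4232885/(-1793682) - (-463 + 739*(29*20) + 1110*(-459)) = 4232885*(-1/1793682) - (-463 + 739*580 - 509490) = -4232885/1793682 - (-463 + 428620 - 509490) = -4232885/1793682 - 1*(-81333) = -4232885/1793682 + 81333 = 145881305221/1793682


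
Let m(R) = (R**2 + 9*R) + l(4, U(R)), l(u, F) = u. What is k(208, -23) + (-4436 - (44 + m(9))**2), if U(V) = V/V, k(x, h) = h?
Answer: -48559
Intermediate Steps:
U(V) = 1
m(R) = 4 + R**2 + 9*R (m(R) = (R**2 + 9*R) + 4 = 4 + R**2 + 9*R)
k(208, -23) + (-4436 - (44 + m(9))**2) = -23 + (-4436 - (44 + (4 + 9**2 + 9*9))**2) = -23 + (-4436 - (44 + (4 + 81 + 81))**2) = -23 + (-4436 - (44 + 166)**2) = -23 + (-4436 - 1*210**2) = -23 + (-4436 - 1*44100) = -23 + (-4436 - 44100) = -23 - 48536 = -48559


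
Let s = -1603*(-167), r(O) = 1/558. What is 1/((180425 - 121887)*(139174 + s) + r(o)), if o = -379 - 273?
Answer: 558/13290248002501 ≈ 4.1986e-11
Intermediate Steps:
o = -652
r(O) = 1/558
s = 267701
1/((180425 - 121887)*(139174 + s) + r(o)) = 1/((180425 - 121887)*(139174 + 267701) + 1/558) = 1/(58538*406875 + 1/558) = 1/(23817648750 + 1/558) = 1/(13290248002501/558) = 558/13290248002501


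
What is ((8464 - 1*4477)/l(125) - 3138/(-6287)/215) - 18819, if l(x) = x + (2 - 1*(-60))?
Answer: -4751466871224/252768835 ≈ -18798.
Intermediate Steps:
l(x) = 62 + x (l(x) = x + (2 + 60) = x + 62 = 62 + x)
((8464 - 1*4477)/l(125) - 3138/(-6287)/215) - 18819 = ((8464 - 1*4477)/(62 + 125) - 3138/(-6287)/215) - 18819 = ((8464 - 4477)/187 - 3138*(-1/6287)*(1/215)) - 18819 = (3987*(1/187) + (3138/6287)*(1/215)) - 18819 = (3987/187 + 3138/1351705) - 18819 = 5389834641/252768835 - 18819 = -4751466871224/252768835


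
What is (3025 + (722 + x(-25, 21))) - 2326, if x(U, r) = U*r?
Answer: 896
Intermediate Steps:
(3025 + (722 + x(-25, 21))) - 2326 = (3025 + (722 - 25*21)) - 2326 = (3025 + (722 - 525)) - 2326 = (3025 + 197) - 2326 = 3222 - 2326 = 896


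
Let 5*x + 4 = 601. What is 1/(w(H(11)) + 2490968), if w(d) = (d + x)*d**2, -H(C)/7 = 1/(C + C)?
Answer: 53240/132619778171 ≈ 4.0145e-7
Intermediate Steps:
H(C) = -7/(2*C) (H(C) = -7/(C + C) = -7*1/(2*C) = -7/(2*C))
x = 597/5 (x = -4/5 + (1/5)*601 = -4/5 + 601/5 = 597/5 ≈ 119.40)
w(d) = d**2*(597/5 + d) (w(d) = (d + 597/5)*d**2 = (597/5 + d)*d**2 = d**2*(597/5 + d))
1/(w(H(11)) + 2490968) = 1/((-7/2/11)**2*(597/5 - 7/2/11) + 2490968) = 1/((-7/2*1/11)**2*(597/5 - 7/2*1/11) + 2490968) = 1/((-7/22)**2*(597/5 - 7/22) + 2490968) = 1/((49/484)*(13099/110) + 2490968) = 1/(641851/53240 + 2490968) = 1/(132619778171/53240) = 53240/132619778171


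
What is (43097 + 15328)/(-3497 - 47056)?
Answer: -475/411 ≈ -1.1557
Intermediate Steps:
(43097 + 15328)/(-3497 - 47056) = 58425/(-50553) = 58425*(-1/50553) = -475/411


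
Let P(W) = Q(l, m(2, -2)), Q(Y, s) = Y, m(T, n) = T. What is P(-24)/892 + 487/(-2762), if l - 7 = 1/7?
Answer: -362841/2155741 ≈ -0.16831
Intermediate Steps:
l = 50/7 (l = 7 + 1/7 = 7 + ⅐ = 50/7 ≈ 7.1429)
P(W) = 50/7
P(-24)/892 + 487/(-2762) = (50/7)/892 + 487/(-2762) = (50/7)*(1/892) + 487*(-1/2762) = 25/3122 - 487/2762 = -362841/2155741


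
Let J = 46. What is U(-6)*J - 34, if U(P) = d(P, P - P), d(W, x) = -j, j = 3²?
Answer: -448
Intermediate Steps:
j = 9
d(W, x) = -9 (d(W, x) = -1*9 = -9)
U(P) = -9
U(-6)*J - 34 = -9*46 - 34 = -414 - 34 = -448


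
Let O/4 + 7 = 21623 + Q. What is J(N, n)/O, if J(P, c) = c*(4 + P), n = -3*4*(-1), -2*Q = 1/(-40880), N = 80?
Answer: 20603520/1767324161 ≈ 0.011658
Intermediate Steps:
Q = 1/81760 (Q = -1/2/(-40880) = -1/2*(-1/40880) = 1/81760 ≈ 1.2231e-5)
n = 12 (n = -12*(-1) = 12)
O = 1767324161/20440 (O = -28 + 4*(21623 + 1/81760) = -28 + 4*(1767896481/81760) = -28 + 1767896481/20440 = 1767324161/20440 ≈ 86464.)
J(N, n)/O = (12*(4 + 80))/(1767324161/20440) = (12*84)*(20440/1767324161) = 1008*(20440/1767324161) = 20603520/1767324161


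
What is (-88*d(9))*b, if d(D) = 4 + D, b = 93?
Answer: -106392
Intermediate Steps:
(-88*d(9))*b = -88*(4 + 9)*93 = -88*13*93 = -1144*93 = -106392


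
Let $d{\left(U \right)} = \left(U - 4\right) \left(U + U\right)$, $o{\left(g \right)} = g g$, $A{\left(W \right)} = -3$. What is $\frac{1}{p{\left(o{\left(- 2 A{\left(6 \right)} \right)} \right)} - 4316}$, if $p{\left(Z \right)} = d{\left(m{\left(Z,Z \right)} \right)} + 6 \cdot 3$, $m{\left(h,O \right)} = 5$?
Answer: $- \frac{1}{4288} \approx -0.00023321$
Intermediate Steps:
$o{\left(g \right)} = g^{2}$
$d{\left(U \right)} = 2 U \left(-4 + U\right)$ ($d{\left(U \right)} = \left(-4 + U\right) 2 U = 2 U \left(-4 + U\right)$)
$p{\left(Z \right)} = 28$ ($p{\left(Z \right)} = 2 \cdot 5 \left(-4 + 5\right) + 6 \cdot 3 = 2 \cdot 5 \cdot 1 + 18 = 10 + 18 = 28$)
$\frac{1}{p{\left(o{\left(- 2 A{\left(6 \right)} \right)} \right)} - 4316} = \frac{1}{28 - 4316} = \frac{1}{-4288} = - \frac{1}{4288}$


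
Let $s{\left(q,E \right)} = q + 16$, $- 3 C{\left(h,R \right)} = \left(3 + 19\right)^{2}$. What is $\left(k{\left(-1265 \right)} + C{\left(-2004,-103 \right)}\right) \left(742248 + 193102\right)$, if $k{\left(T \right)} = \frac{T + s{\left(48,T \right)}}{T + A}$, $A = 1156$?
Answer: $- \frac{45975258550}{327} \approx -1.406 \cdot 10^{8}$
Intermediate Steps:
$C{\left(h,R \right)} = - \frac{484}{3}$ ($C{\left(h,R \right)} = - \frac{\left(3 + 19\right)^{2}}{3} = - \frac{22^{2}}{3} = \left(- \frac{1}{3}\right) 484 = - \frac{484}{3}$)
$s{\left(q,E \right)} = 16 + q$
$k{\left(T \right)} = \frac{64 + T}{1156 + T}$ ($k{\left(T \right)} = \frac{T + \left(16 + 48\right)}{T + 1156} = \frac{T + 64}{1156 + T} = \frac{64 + T}{1156 + T}$)
$\left(k{\left(-1265 \right)} + C{\left(-2004,-103 \right)}\right) \left(742248 + 193102\right) = \left(\frac{64 - 1265}{1156 - 1265} - \frac{484}{3}\right) \left(742248 + 193102\right) = \left(\frac{1}{-109} \left(-1201\right) - \frac{484}{3}\right) 935350 = \left(\left(- \frac{1}{109}\right) \left(-1201\right) - \frac{484}{3}\right) 935350 = \left(\frac{1201}{109} - \frac{484}{3}\right) 935350 = \left(- \frac{49153}{327}\right) 935350 = - \frac{45975258550}{327}$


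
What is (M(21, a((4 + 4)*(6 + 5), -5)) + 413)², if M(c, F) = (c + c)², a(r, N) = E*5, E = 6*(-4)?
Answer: 4739329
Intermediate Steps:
E = -24
a(r, N) = -120 (a(r, N) = -24*5 = -120)
M(c, F) = 4*c² (M(c, F) = (2*c)² = 4*c²)
(M(21, a((4 + 4)*(6 + 5), -5)) + 413)² = (4*21² + 413)² = (4*441 + 413)² = (1764 + 413)² = 2177² = 4739329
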